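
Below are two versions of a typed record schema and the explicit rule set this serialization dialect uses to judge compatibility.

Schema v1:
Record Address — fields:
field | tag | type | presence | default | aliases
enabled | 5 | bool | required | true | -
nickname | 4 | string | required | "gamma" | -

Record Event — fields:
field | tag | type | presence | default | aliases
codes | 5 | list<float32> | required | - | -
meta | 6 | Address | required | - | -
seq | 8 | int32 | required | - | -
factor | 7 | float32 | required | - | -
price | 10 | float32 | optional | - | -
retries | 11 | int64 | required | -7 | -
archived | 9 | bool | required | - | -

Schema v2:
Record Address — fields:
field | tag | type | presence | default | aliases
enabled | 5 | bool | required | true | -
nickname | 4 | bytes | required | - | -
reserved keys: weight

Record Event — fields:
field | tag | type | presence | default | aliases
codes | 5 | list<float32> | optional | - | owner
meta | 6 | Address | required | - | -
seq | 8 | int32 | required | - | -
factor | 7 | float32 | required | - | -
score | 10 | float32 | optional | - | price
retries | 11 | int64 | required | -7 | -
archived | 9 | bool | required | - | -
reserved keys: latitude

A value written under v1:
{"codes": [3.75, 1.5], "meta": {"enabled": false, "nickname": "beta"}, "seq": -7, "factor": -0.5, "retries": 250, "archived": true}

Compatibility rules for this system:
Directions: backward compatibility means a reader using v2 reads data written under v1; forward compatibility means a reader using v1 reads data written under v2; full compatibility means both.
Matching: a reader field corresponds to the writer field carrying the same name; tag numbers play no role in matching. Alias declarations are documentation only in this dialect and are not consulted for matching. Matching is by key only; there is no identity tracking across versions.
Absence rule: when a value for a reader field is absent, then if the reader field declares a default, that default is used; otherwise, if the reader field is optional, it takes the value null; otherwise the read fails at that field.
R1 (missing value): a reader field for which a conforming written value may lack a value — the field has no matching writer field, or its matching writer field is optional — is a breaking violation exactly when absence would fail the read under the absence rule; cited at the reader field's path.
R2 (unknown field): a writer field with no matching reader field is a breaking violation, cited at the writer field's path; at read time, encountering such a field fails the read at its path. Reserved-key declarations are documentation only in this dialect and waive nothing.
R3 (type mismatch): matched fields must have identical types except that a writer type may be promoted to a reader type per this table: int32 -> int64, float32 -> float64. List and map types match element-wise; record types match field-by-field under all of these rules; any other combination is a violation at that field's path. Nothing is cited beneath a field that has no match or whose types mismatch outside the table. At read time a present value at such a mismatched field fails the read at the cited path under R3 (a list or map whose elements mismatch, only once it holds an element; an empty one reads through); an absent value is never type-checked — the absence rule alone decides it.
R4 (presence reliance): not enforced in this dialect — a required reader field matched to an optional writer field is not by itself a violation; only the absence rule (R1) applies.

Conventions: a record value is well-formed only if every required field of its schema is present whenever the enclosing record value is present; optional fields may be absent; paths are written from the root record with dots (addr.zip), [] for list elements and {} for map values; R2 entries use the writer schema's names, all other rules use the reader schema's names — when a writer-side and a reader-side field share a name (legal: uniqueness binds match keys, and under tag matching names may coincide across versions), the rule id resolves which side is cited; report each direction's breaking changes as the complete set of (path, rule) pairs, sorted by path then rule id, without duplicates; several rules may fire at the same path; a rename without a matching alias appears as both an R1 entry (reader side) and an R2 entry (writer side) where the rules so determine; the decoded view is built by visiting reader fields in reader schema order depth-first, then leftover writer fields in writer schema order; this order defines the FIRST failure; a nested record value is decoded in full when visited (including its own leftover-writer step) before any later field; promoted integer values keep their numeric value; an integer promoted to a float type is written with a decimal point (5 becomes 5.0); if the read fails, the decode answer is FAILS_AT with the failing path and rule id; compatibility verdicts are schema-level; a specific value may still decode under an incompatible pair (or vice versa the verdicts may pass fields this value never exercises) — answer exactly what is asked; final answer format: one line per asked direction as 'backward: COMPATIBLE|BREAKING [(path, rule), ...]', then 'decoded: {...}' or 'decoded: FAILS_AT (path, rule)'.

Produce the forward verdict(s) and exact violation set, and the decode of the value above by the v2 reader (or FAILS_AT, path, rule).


in Event below, arrows point writer -> reader
forward for Event (reader v1, writer v2):
  list<float32> -> list<float32>, writer optional: codes aligns to codes
  Address -> Address, writer required: meta aligns to meta
  int32 -> int32, writer required: seq aligns to seq
  float32 -> float32, writer required: factor aligns to factor
  price: no writer-side match
  int64 -> int64, writer required: retries aligns to retries
  bool -> bool, writer required: archived aligns to archived
  writer field score has no reader counterpart
  bool -> bool, writer required: meta.enabled aligns to meta.enabled
  bytes -> string, writer required: meta.nickname aligns to meta.nickname
  breaking: (codes, R1)
  breaking: (meta.nickname, R3)
  breaking: (score, R2)
  forward on Event therefore BREAKING (3)
decode (reader v2):
  codes := [3.75, 1.5]
  meta.enabled := false
  read fails at meta.nickname under R3
  => FAILS_AT (meta.nickname, R3)

forward: BREAKING [(codes, R1), (meta.nickname, R3), (score, R2)]; decoded: FAILS_AT (meta.nickname, R3)


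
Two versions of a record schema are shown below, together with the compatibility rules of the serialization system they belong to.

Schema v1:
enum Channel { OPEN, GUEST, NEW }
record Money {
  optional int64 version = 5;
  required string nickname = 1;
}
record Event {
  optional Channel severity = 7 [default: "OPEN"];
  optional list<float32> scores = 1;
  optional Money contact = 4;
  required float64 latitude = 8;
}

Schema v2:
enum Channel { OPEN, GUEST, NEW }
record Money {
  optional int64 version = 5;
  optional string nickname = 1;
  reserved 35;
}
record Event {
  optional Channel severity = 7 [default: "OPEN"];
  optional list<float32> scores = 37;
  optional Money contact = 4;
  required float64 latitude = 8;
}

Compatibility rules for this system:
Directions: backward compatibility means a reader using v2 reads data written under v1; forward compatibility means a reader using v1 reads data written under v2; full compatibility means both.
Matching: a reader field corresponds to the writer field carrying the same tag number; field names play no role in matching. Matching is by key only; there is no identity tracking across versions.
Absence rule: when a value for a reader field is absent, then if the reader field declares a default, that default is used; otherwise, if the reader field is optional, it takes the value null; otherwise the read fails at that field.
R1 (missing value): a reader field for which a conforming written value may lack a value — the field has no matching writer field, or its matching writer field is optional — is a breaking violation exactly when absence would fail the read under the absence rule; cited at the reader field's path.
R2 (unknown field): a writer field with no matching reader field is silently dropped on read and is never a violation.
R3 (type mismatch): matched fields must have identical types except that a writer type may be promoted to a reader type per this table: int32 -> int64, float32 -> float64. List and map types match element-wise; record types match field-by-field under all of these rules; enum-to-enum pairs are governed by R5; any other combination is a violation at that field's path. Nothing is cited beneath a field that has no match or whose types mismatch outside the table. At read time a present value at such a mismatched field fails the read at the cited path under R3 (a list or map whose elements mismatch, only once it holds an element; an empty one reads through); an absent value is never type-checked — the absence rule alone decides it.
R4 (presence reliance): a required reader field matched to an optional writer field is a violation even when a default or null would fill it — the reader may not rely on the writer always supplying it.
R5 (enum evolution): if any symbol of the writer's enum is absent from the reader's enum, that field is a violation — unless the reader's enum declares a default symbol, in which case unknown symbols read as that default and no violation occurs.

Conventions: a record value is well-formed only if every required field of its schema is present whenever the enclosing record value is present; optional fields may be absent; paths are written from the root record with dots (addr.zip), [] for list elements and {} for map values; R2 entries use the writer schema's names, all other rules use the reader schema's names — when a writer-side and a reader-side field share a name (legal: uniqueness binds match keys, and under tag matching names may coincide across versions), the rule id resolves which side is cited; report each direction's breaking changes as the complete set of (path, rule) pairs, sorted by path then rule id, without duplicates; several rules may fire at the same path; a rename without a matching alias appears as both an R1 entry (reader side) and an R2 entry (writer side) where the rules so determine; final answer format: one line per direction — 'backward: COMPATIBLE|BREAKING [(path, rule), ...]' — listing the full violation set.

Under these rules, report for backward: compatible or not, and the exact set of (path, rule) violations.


backward: COMPATIBLE []

in Event below, arrows point writer -> reader
backward analysis of Event with v2 as reader and v1 as writer:
  writer optional, Channel -> Channel: reader severity maps from writer severity
  no writer field matches reader scores
  writer optional, Money -> Money: reader contact maps from writer contact
  writer required, float64 -> float64: reader latitude maps from writer latitude
  scores (writer side), unknown to reader
  writer optional, int64 -> int64: reader contact.version maps from writer contact.version
  writer required, string -> string: reader contact.nickname maps from writer contact.nickname
  => backward verdict for Event: COMPATIBLE, no violations
ruling out the remaining Event differences:
  field nickname in record Money: required changed to optional -> fires only in the forward direction of Event, which is not asked here
  field scores in record Event: tag 1 changed to 37 -> no rule fires on it in Event's dialect; the asked verdict holds


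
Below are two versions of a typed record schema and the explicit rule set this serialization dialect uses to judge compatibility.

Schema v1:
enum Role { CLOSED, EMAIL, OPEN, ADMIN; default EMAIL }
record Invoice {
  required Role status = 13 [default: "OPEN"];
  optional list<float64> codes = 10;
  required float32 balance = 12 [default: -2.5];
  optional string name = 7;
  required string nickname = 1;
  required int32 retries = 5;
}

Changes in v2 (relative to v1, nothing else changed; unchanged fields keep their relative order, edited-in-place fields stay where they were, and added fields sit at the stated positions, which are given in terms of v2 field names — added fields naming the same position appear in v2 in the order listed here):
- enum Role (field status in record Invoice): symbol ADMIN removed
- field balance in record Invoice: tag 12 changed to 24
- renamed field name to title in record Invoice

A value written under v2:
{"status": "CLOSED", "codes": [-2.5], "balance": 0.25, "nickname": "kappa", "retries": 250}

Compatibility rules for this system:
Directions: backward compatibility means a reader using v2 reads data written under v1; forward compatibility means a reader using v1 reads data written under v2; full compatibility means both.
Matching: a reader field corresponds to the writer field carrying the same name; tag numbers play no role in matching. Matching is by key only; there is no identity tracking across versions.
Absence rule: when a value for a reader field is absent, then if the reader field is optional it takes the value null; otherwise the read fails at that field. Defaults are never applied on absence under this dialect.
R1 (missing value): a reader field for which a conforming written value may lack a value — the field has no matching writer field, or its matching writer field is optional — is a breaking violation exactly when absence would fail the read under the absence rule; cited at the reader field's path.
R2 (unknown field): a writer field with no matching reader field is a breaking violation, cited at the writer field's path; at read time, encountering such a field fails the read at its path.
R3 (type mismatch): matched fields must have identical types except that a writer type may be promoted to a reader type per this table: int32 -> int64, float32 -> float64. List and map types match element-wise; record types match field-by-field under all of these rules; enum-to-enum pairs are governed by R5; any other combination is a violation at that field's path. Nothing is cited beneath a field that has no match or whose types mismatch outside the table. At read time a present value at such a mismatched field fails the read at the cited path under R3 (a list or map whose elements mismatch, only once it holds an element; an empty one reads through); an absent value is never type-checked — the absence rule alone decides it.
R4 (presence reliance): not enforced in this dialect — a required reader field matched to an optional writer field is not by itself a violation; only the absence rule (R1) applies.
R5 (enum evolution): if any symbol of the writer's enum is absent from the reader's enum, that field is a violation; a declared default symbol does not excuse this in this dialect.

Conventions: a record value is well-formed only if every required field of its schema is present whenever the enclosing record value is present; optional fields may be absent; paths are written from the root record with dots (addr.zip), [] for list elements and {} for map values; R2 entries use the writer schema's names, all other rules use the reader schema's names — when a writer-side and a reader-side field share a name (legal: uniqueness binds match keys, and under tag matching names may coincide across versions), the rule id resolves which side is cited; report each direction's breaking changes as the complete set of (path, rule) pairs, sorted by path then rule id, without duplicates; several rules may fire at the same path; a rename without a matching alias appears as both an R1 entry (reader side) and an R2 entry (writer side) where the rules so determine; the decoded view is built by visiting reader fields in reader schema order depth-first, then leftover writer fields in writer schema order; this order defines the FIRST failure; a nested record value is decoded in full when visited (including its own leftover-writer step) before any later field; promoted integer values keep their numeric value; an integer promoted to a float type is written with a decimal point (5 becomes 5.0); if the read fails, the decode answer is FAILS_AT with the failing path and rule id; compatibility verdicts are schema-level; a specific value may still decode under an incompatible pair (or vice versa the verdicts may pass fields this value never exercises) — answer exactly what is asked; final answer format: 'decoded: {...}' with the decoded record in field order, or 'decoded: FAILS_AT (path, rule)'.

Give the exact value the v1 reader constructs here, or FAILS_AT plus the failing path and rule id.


decoded: {"status": "CLOSED", "codes": [-2.5], "balance": 0.25, "name": null, "nickname": "kappa", "retries": 250}

each type pair in Invoice: writer, then reader
migrating the Invoice value to v1:
  status := "CLOSED"
  codes := [-2.5]
  balance := 0.25
  name := null (missing; optional => null)
  nickname := "kappa"
  retries := 250
  => decoded: {"status": "CLOSED", "codes": [-2.5], "balance": 0.25, "name": null, "nickname": "kappa", "retries": 250}
checking off the Invoice differences that do not matter here:
  enum Role (field status in record Invoice): symbol ADMIN removed -> schema-level compatibility only; this Invoice value's decode is unchanged
  field balance in record Invoice: tag 12 changed to 24 -> no rule fires on it and the decoded Invoice view is identical with or without it
  renamed field name to title in record Invoice -> schema-level compatibility only; this Invoice value's decode is unchanged


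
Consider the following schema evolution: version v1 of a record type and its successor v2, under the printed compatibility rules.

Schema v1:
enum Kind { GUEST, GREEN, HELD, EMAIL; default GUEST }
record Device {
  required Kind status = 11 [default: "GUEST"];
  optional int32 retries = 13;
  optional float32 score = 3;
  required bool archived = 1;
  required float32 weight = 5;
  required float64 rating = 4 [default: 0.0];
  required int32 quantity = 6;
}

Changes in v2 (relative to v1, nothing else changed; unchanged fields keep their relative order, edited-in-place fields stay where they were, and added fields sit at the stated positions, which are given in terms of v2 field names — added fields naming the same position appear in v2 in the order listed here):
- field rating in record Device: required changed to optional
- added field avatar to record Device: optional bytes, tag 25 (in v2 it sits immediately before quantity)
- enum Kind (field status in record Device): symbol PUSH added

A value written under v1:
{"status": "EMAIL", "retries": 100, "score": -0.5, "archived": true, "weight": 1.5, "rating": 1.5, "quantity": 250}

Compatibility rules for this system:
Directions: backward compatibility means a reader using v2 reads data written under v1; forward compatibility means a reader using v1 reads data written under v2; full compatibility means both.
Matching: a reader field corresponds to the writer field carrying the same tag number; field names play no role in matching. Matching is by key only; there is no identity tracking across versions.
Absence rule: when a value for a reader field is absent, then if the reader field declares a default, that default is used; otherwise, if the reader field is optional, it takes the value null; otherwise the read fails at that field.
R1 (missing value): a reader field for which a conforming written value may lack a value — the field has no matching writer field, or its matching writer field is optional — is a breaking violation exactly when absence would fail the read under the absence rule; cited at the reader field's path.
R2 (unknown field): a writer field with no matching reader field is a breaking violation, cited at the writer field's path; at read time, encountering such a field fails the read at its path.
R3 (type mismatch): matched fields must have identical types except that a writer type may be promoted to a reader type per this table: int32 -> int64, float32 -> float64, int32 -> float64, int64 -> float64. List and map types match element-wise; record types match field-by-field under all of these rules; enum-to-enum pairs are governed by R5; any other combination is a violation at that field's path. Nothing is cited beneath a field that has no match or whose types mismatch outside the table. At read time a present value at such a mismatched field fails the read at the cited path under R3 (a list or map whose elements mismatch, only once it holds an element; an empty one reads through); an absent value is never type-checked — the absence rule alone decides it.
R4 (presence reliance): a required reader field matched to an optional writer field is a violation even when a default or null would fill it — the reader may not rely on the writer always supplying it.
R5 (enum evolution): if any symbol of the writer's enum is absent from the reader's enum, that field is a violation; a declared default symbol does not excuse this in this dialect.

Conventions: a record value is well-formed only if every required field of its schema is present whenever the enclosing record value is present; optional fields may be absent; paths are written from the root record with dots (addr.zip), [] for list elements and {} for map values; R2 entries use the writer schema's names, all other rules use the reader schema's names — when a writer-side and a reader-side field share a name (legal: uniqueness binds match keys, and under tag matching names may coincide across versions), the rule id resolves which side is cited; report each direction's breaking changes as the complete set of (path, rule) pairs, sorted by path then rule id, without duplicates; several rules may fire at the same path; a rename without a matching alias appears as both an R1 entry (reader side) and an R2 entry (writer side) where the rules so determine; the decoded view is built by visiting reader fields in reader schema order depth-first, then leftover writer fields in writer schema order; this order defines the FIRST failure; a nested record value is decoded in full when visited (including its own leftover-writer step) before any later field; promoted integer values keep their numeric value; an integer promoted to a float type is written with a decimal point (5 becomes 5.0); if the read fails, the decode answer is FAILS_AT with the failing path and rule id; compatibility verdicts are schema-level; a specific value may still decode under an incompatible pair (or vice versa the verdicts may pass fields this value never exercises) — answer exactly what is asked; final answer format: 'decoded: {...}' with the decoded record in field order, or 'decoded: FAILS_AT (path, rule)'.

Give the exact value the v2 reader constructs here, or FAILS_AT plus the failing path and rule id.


decoded: {"status": "EMAIL", "retries": 100, "score": -0.5, "archived": true, "weight": 1.5, "rating": 1.5, "avatar": null, "quantity": 250}

in Device below, arrows point writer -> reader
decode (reader v2):
  status := "EMAIL"
  retries := 100
  score := -0.5
  archived := true
  weight := 1.5
  rating := 1.5
  avatar := null (not supplied -> null)
  quantity := 250
  => decoded: {"status": "EMAIL", "retries": 100, "score": -0.5, "archived": true, "weight": 1.5, "rating": 1.5, "avatar": null, "quantity": 250}
ruling out the remaining Device differences:
  field rating in record Device: required changed to optional -> affects the rule determinations only; this particular Device value decodes identically
  enum Kind (field status in record Device): symbol PUSH added -> affects the rule determinations only; this particular Device value decodes identically


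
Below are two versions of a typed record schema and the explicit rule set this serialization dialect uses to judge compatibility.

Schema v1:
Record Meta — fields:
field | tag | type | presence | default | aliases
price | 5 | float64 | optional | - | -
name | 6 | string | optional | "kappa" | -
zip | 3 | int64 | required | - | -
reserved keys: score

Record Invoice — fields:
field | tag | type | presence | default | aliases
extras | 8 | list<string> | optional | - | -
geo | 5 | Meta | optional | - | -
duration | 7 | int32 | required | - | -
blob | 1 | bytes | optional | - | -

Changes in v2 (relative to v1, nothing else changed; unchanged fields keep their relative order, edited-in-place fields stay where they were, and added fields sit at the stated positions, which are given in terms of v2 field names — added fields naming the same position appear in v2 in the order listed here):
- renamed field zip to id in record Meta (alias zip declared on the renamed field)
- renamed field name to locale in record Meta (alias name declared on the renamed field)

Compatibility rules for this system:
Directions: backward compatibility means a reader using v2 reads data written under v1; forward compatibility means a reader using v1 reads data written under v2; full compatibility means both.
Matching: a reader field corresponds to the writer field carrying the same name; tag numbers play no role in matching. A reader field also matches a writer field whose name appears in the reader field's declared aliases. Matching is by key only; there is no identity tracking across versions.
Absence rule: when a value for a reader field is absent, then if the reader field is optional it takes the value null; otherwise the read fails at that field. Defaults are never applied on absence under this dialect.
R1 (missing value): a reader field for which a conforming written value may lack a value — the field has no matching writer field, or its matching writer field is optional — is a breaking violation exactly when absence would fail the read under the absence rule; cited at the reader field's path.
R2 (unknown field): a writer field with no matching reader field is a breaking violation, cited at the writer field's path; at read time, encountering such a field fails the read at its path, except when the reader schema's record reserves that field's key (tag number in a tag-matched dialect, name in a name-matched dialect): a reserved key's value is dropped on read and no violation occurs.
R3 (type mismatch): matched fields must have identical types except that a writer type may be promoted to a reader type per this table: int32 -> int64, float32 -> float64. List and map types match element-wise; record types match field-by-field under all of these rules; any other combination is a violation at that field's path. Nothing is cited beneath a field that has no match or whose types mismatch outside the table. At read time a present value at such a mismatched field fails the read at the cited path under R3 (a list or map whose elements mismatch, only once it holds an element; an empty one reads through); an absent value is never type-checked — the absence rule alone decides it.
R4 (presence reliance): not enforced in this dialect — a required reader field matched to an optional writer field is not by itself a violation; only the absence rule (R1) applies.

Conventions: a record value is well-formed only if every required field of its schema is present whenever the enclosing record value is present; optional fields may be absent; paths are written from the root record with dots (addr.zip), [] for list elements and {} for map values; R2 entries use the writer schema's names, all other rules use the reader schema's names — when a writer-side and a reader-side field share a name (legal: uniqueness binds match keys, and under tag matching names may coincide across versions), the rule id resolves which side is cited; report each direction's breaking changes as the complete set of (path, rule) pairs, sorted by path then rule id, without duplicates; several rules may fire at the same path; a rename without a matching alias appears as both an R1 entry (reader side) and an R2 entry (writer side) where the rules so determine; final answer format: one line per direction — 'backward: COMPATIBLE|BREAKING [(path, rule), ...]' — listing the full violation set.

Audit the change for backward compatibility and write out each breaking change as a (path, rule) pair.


backward: COMPATIBLE []

the writer's type comes first in each Invoice pair
backward for Invoice (reader v2, writer v1):
  extras: list<string> -> list<string>, writer optional; from extras
  geo: Meta -> Meta, writer optional; from geo
  duration: int32 -> int32, writer required; from duration
  blob: bytes -> bytes, writer optional; from blob
  geo.price: float64 -> float64, writer optional; from geo.price
  geo.locale: string -> string, writer optional; from geo.name
  geo.id: int64 -> int64, writer required; from geo.zip
  => no violations; backward on Invoice: COMPATIBLE
checking off the Invoice differences that do not matter here:
  renamed field zip to id in record Meta (alias zip declared on the renamed field) -> its effect on Invoice is confined to the forward direction, not asked
  renamed field name to locale in record Meta (alias name declared on the renamed field) -> its effect on Invoice is confined to the forward direction, not asked


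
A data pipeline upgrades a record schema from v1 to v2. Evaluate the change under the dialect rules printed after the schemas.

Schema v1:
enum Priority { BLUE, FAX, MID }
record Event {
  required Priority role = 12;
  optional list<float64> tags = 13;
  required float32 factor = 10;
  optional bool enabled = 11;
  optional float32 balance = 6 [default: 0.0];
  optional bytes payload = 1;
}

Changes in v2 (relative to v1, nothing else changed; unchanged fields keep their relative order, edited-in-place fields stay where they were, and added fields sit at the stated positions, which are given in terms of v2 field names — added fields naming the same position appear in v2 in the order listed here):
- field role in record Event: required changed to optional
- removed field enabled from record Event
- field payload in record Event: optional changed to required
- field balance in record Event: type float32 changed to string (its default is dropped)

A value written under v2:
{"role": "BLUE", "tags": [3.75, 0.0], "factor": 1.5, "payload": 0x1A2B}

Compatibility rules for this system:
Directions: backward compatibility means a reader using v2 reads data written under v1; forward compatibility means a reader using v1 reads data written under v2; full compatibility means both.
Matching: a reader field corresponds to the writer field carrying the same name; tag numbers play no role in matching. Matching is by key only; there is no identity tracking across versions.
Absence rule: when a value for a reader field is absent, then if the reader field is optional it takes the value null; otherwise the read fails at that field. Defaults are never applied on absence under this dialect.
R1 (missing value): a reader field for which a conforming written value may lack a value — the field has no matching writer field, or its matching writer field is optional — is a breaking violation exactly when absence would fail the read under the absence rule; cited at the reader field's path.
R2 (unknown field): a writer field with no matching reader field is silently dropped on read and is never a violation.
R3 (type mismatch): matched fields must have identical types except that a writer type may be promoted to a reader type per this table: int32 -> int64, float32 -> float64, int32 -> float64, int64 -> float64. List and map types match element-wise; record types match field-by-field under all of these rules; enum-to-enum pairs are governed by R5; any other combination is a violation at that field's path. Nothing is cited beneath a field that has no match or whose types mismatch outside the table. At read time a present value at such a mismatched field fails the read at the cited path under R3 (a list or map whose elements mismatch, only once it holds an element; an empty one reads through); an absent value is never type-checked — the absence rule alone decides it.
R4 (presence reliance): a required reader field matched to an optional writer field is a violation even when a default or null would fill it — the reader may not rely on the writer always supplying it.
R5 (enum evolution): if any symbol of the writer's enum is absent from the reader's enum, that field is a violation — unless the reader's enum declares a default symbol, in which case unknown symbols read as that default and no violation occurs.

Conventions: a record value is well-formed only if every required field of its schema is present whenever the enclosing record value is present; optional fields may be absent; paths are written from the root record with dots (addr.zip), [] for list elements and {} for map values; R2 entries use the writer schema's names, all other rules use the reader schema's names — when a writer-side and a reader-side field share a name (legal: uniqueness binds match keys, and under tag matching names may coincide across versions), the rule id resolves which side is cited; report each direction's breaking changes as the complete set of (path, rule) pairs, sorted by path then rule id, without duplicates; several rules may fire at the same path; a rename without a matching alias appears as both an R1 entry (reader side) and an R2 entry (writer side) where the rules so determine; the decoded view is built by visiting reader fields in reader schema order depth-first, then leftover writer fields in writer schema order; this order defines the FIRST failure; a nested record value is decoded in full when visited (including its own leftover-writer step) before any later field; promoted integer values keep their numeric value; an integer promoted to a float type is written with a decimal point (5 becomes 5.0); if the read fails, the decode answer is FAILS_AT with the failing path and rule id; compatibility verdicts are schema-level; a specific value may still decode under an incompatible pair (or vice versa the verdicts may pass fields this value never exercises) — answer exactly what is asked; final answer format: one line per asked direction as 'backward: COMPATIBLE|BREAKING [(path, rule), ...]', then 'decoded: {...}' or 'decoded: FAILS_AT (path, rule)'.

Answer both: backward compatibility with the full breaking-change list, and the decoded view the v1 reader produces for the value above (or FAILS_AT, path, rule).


each type pair in Event: writer, then reader
backward for Event (reader v2, writer v1):
  role: paired with writer role (Priority -> Priority; writer required)
  tags: paired with writer tags (list<float64> -> list<float64>; writer optional)
  factor: paired with writer factor (float32 -> float32; writer required)
  balance: paired with writer balance (float32 -> string; writer optional)
  payload: paired with writer payload (bytes -> bytes; writer optional)
  writer field enabled has no reader counterpart
  R3 fires at balance
  R1 fires at payload
  R4 fires at payload
  => backward: BREAKING (3)
decoding the Event value with the v1 reader:
  role := "BLUE"
  tags := [3.75, 0.0]
  factor := 1.5
  enabled := null (absent, optional -> null)
  balance := null (absent, optional -> null)
  payload := 0x1A2B
  => decoded: {"role": "BLUE", "tags": [3.75, 0.0], "factor": 1.5, "enabled": null, "balance": null, "payload": 0x1A2B}
the other Event changes do not affect what is asked:
  field role in record Event: required changed to optional -> its effect on Event is confined to the forward direction, not asked
  removed field enabled from record Event -> inert for the asked Event verdict: nothing fires

backward: BREAKING [(balance, R3), (payload, R1), (payload, R4)]; decoded: {"role": "BLUE", "tags": [3.75, 0.0], "factor": 1.5, "enabled": null, "balance": null, "payload": 0x1A2B}


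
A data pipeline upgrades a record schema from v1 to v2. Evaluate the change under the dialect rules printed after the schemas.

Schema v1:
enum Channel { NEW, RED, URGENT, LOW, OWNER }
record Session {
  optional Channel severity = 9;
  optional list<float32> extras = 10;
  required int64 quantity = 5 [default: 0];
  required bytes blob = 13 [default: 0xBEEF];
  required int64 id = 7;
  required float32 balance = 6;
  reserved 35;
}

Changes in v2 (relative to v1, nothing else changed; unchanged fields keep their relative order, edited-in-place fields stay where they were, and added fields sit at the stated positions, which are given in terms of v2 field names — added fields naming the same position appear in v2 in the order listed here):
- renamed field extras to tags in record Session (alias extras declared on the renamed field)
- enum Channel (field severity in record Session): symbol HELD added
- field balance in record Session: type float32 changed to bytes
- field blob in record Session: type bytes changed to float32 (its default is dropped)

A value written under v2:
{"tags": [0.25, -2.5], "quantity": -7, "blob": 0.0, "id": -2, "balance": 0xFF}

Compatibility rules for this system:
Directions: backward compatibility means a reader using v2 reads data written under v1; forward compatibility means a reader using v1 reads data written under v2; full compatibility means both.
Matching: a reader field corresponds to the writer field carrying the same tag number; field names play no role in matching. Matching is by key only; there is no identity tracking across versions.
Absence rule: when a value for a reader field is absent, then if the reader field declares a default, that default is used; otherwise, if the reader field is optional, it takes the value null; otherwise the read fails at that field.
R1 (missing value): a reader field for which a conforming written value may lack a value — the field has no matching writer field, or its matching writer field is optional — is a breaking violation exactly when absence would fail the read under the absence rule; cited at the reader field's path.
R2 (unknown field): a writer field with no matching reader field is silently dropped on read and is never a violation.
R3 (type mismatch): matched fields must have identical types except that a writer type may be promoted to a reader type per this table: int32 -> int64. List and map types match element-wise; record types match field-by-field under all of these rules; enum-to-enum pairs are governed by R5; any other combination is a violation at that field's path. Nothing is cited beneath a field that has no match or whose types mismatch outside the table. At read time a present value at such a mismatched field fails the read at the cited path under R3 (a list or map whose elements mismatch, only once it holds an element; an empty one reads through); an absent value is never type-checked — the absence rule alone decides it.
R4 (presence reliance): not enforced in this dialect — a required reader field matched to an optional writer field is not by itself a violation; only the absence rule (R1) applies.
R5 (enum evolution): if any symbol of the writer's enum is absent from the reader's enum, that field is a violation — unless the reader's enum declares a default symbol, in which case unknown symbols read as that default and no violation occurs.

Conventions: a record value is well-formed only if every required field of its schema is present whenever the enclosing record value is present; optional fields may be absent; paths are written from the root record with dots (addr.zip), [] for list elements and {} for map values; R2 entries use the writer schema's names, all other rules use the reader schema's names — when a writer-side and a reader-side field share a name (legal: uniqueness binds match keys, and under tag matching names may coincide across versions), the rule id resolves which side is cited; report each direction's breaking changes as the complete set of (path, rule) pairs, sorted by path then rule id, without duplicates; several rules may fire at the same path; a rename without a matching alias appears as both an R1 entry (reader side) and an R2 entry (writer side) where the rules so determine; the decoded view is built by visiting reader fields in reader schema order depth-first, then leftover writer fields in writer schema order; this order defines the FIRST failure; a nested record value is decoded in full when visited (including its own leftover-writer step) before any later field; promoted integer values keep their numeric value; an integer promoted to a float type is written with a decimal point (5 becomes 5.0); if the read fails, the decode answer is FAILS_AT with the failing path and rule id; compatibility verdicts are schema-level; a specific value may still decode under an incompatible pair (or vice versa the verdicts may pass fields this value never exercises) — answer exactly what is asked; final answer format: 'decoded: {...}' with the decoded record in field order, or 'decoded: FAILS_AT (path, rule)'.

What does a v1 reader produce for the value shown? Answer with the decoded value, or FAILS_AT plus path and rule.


decoded: FAILS_AT (blob, R3)

each type pair in Session: writer, then reader
decoding the Session value with the v1 reader:
  severity := null (missing; optional => null)
  extras := [0.25, -2.5] (from writer tags)
  quantity := -7
  read fails at blob under R3
  => FAILS_AT (blob, R3)
ruling out the remaining Session differences:
  renamed field extras to tags in record Session (alias extras declared on the renamed field) -> triggers nothing under the printed rules; the Session answer is the same either way
  enum Channel (field severity in record Session): symbol HELD added -> schema-level compatibility only; this Session value's decode is unchanged
  field balance in record Session: type float32 changed to bytes -> schema-level compatibility only; this Session value's decode is unchanged
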